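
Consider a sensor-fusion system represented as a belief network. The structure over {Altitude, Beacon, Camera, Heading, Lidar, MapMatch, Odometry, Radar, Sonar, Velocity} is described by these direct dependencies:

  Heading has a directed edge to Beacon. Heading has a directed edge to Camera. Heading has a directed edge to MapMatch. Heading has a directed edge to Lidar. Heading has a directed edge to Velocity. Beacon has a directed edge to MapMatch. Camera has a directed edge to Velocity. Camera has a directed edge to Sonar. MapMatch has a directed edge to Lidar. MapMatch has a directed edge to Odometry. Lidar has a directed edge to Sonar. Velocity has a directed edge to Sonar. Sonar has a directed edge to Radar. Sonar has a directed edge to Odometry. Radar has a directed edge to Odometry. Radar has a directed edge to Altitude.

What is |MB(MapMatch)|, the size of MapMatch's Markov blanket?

6

MapMatch has parents Beacon, Heading.
MapMatch has children Lidar, Odometry.
Co-parents of MapMatch (other parents of its children):
  parents(Lidar) \ {MapMatch} = {Heading}.
  parents(Odometry) \ {MapMatch} = {Radar, Sonar}.
MB(MapMatch) = {Beacon, Heading, Lidar, Odometry, Radar, Sonar}, which has 6 nodes.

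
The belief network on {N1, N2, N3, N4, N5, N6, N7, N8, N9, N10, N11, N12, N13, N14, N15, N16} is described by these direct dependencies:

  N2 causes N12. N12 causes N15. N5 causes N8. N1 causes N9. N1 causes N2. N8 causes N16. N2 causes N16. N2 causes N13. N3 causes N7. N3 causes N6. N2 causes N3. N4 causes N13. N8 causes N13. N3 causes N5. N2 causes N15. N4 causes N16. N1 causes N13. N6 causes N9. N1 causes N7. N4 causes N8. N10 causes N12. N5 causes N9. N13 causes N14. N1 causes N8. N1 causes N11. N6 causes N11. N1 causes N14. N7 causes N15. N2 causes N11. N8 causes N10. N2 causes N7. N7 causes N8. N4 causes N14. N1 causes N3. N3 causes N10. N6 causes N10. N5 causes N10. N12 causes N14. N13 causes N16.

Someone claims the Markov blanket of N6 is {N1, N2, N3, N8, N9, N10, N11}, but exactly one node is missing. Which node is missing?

N6 has parent N3.
N6's children: N9, N10, N11.
Co-parents of N6 (other parents of its children):
  N9: N1, N5
  N10: N3, N5, N8
  N11: N1, N2
MB(N6) = {N1, N2, N3, N5, N8, N9, N10, N11}.
Comparing with the claimed set, N5 is missing.

N5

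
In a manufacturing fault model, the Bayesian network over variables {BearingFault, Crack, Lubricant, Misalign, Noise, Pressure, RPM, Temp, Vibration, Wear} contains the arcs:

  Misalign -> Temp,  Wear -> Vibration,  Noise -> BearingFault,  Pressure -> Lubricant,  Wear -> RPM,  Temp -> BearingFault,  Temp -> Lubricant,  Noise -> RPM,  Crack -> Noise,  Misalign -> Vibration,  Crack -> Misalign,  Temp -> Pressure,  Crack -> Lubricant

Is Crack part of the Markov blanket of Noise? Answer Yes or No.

Crack is a parent of Noise.
So Crack ∈ MB(Noise).

Yes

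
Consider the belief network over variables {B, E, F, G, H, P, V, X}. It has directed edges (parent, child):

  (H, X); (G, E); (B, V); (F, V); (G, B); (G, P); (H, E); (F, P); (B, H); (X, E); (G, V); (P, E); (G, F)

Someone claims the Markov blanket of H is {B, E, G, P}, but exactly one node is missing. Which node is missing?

The Markov blanket of a node is its parents, its children, and the other parents of its children.
Pa(H) = {B}.
H's children: E, X.
Parents of each child, excluding H:
  X: —
  E: G, P, X
MB(H) = {B, E, G, P, X}.
Comparing with the claimed set, X is missing.

X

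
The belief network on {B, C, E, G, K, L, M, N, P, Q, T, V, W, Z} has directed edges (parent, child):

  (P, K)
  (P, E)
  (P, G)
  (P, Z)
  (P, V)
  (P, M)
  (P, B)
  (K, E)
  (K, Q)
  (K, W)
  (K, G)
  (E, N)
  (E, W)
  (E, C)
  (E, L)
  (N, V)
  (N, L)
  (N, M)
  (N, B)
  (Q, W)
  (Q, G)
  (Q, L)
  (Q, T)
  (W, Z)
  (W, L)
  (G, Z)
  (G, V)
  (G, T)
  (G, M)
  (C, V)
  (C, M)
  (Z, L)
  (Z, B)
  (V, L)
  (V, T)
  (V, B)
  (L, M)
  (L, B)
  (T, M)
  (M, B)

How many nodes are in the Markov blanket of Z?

10

Z's parents: G, P, W.
Ch(Z) = {B, L}.
Parents of each child, excluding Z:
  parents(L) \ {Z} = {E, N, Q, V, W}.
  B's other parents are L, M, N, P, V.
MB(Z) = {B, E, G, L, M, N, P, Q, V, W}, which has 10 nodes.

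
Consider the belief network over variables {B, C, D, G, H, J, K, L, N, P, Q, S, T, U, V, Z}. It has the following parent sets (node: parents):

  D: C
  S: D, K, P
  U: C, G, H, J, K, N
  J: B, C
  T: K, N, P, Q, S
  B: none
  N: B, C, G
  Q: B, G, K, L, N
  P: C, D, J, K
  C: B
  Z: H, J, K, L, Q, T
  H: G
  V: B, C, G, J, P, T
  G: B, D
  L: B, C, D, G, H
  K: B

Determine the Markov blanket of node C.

{B, D, G, H, J, K, L, N, P, T, U, V}

A node's Markov blanket = Pa ∪ Ch ∪ (parents of Ch other than the node itself).
Pa(C) = {B}.
Ch(C) = {D, J, L, N, P, U, V}.
Other parents of C's children:
  D has no other parent.
  J's other parent is B.
  L's other parents are B, D, G, H.
  parents(N) \ {C} = {B, G}.
  parents(P) \ {C} = {D, J, K}.
  parents(U) \ {C} = {G, H, J, K, N}.
  parents(V) \ {C} = {B, G, J, P, T}.
Taking the union gives {B, D, G, H, J, K, L, N, P, T, U, V}.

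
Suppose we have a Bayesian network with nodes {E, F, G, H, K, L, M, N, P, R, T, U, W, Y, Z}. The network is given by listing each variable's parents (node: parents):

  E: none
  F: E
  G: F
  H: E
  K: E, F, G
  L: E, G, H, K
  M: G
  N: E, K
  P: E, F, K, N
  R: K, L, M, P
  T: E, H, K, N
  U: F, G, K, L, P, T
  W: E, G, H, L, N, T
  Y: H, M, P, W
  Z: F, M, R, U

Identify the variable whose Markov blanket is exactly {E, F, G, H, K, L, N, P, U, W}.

The target node must have every member of {E, F, G, H, K, L, N, P, U, W} as a parent, child, or co-parent, and no others.
Parents of T: E, H, K, N; children: U, W; co-parents: E, F, G, H, K, L, N, P.
These exactly cover the given set, so the node is T.

T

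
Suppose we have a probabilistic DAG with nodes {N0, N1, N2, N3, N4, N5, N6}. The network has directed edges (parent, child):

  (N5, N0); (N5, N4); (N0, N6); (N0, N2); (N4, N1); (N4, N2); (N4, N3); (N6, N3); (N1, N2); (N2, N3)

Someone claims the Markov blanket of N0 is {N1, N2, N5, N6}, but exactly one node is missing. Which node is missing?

N4

Pa(N0) = {N5}.
N0's children: N2, N6.
Parents of each child, excluding N0:
  N6: —
  N2: N1, N4
MB(N0) = {N1, N2, N4, N5, N6}.
Comparing with the claimed set, N4 is missing.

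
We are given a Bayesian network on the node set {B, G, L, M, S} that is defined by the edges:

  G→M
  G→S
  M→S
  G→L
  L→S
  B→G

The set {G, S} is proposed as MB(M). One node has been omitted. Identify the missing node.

L

The Markov blanket of a node is its parents, its children, and the other parents of its children.
Pa(M) = {G}.
M has child S.
For each child, the remaining parents (spouses of M):
  S: G, L
MB(M) = {G, L, S}.
Comparing with the claimed set, L is missing.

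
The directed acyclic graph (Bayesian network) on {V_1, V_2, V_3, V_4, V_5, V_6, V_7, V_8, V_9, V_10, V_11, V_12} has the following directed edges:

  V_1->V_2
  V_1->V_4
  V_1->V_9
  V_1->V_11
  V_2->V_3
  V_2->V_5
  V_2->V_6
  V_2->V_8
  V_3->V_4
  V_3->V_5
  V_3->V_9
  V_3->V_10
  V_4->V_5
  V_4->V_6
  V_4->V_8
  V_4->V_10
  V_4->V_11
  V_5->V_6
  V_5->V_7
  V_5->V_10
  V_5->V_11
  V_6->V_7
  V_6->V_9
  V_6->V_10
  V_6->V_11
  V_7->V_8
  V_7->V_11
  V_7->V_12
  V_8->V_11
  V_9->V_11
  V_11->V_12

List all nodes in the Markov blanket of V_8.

{V_1, V_2, V_4, V_5, V_6, V_7, V_9, V_11}

Recall MB(v) = parents ∪ children ∪ spouses, where spouses are the other parents of v's children.
Parents of V_8: V_2, V_4, V_7.
Ch(V_8) = {V_11}.
Parents of each child, excluding V_8:
  V_11: V_1, V_4, V_5, V_6, V_7, V_9
Taking the union gives {V_1, V_2, V_4, V_5, V_6, V_7, V_9, V_11}.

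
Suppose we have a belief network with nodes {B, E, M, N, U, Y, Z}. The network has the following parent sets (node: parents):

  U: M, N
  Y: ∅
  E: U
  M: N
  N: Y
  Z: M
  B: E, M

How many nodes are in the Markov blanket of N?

N has parent Y.
Ch(N) = {M, U}.
Parents of each child, excluding N:
  M has no other parent.
  parents(U) \ {N} = {M}.
MB(N) = {M, U, Y}, which has 3 nodes.

3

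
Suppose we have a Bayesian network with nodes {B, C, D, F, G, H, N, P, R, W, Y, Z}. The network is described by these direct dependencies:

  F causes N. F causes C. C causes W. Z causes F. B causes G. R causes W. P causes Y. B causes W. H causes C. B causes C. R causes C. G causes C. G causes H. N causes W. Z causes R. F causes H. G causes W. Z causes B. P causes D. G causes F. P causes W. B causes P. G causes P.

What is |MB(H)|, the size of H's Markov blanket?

5

A node's Markov blanket = Pa ∪ Ch ∪ (parents of Ch other than the node itself).
Parents of H: F, G.
Children of H: C.
For each child, the remaining parents (spouses of H):
  C also has parents B, F, G, R.
MB(H) = {B, C, F, G, R}, which has 5 nodes.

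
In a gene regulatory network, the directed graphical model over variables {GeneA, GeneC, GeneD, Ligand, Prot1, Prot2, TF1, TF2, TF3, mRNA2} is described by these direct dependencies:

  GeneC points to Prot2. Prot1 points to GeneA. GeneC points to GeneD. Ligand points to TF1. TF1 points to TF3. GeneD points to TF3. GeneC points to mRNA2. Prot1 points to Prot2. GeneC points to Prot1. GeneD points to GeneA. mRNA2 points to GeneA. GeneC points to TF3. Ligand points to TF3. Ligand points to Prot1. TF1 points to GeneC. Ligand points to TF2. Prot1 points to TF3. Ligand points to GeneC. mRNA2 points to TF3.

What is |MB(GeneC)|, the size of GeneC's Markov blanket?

GeneC has children GeneD, Prot1, Prot2, TF3, mRNA2.
GeneC's parents: Ligand, TF1.
For each child, the remaining parents (spouses of GeneC):
  GeneD has no other parent.
  parents(Prot1) \ {GeneC} = {Ligand}.
  Prot2's other parent is Prot1.
  mRNA2: no additional parents.
  TF3 also has parents GeneD, Ligand, Prot1, TF1, mRNA2.
MB(GeneC) = {GeneD, Ligand, Prot1, Prot2, TF1, TF3, mRNA2}, which has 7 nodes.

7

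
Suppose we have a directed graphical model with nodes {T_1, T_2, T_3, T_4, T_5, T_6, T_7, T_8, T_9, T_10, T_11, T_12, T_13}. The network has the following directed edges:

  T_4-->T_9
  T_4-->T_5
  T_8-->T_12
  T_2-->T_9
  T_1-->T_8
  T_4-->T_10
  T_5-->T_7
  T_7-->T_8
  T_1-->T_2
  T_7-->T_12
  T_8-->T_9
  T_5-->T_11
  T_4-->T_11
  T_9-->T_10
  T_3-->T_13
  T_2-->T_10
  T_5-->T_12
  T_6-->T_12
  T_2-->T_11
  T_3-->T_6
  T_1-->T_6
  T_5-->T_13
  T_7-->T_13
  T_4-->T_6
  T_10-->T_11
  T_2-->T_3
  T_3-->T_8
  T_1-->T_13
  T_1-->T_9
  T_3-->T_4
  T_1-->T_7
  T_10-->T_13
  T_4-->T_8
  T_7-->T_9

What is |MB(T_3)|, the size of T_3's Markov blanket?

T_3 has children T_4, T_6, T_8, T_13.
T_3 has parent T_2.
Co-parents of T_3 (other parents of its children):
  T_4 has no other parent.
  parents(T_6) \ {T_3} = {T_1, T_4}.
  T_8's other parents are T_1, T_4, T_7.
  T_13 also has parents T_1, T_5, T_7, T_10.
MB(T_3) = {T_1, T_2, T_4, T_5, T_6, T_7, T_8, T_10, T_13}, which has 9 nodes.

9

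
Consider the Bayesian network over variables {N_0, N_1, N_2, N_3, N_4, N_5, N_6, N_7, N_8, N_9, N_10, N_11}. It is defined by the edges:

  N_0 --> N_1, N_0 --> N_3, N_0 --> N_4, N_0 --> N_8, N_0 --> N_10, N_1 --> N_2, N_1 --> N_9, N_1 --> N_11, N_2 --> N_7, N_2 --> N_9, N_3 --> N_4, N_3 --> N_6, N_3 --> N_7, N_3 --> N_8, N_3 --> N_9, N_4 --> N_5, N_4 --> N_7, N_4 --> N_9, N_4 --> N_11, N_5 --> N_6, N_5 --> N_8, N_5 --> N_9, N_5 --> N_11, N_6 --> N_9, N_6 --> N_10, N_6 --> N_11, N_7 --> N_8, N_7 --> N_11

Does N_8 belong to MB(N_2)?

No

The Markov blanket of a node is its parents, its children, and the other parents of its children.
Parents of N_2: N_1.
N_2 has children N_7, N_9.
Co-parents of N_2 (other parents of its children):
  N_7: N_3, N_4
  N_9: N_1, N_3, N_4, N_5, N_6
MB(N_2) = {N_1, N_3, N_4, N_5, N_6, N_7, N_9}; N_8 is not in this set.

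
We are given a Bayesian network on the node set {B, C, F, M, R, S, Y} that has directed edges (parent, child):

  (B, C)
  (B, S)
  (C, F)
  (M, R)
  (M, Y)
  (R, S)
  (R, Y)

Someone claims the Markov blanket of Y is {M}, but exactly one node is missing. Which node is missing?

The Markov blanket of a node is its parents, its children, and the other parents of its children.
Ch(Y) = {}.
Y has parents M, R.
Y has no children, so there are no co-parents.
MB(Y) = {M, R}.
Comparing with the claimed set, R is missing.

R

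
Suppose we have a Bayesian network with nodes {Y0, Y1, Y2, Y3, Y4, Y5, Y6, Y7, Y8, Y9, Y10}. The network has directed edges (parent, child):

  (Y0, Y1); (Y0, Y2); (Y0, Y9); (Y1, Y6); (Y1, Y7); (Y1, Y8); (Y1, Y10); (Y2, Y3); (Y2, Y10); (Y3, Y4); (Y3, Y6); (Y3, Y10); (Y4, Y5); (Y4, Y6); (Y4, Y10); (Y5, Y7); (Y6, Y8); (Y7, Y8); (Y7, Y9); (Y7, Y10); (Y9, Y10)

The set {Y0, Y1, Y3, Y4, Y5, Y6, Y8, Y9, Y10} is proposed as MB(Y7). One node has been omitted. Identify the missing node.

Y7's parents: Y1, Y5.
Ch(Y7) = {Y8, Y9, Y10}.
For each child, the remaining parents (spouses of Y7):
  Y8's other parents are Y1, Y6.
  Y9 also has parent Y0.
  Y10's other parents are Y1, Y2, Y3, Y4, Y9.
MB(Y7) = {Y0, Y1, Y2, Y3, Y4, Y5, Y6, Y8, Y9, Y10}.
Comparing with the claimed set, Y2 is missing.

Y2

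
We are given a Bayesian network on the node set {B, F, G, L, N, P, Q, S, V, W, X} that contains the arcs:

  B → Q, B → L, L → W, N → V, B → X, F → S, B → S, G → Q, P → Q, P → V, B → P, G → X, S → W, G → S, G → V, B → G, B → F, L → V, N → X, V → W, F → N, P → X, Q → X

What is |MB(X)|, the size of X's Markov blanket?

5

Parents of X: B, G, N, P, Q.
Children of X: none.
X has no children, so there are no co-parents.
MB(X) = {B, G, N, P, Q}, which has 5 nodes.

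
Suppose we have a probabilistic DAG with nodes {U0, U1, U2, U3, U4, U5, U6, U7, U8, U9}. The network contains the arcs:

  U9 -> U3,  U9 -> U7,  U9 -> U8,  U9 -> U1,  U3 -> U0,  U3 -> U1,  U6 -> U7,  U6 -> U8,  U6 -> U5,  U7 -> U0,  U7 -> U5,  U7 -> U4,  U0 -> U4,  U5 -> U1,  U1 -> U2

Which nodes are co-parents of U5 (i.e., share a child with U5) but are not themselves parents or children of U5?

{U3, U9}

Children of U5: U1.
  U1: U3, U9
Excluding nodes already adjacent to U5 (U1, U6, U7), the co-parent-only contribution is {U3, U9}.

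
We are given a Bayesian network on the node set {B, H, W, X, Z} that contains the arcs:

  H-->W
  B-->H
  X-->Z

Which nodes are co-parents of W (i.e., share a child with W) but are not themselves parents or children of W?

{}

W has no children, so it has no co-parents. The set is empty.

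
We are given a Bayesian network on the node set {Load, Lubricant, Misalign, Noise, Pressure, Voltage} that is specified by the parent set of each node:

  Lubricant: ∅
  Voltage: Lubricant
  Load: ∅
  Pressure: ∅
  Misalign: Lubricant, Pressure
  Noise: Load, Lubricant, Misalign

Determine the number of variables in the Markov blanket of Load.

3

Load has no parents.
Children of Load: Noise.
Other parents of Load's children:
  Noise: Lubricant, Misalign
MB(Load) = {Lubricant, Misalign, Noise}, which has 3 nodes.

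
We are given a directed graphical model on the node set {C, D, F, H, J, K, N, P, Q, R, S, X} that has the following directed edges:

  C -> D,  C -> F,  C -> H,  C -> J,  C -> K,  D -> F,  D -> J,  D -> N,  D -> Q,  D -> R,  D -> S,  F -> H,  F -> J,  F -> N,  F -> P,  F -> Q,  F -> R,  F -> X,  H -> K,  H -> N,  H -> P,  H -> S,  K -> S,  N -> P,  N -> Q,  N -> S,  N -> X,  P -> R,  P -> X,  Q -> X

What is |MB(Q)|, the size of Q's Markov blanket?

A node's Markov blanket = Pa ∪ Ch ∪ (parents of Ch other than the node itself).
Children of Q: X.
Q's parents: D, F, N.
Parents of each child, excluding Q:
  X: F, N, P
MB(Q) = {D, F, N, P, X}, which has 5 nodes.

5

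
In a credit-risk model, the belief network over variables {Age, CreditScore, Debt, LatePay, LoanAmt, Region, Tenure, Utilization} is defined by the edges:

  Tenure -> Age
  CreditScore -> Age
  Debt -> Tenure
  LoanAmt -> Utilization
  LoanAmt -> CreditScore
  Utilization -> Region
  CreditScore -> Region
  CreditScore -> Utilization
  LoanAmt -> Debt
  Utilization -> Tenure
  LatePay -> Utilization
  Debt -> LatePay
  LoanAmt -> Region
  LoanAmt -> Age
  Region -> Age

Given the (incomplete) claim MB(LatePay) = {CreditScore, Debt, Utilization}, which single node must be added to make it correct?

The Markov blanket of a node is its parents, its children, and the other parents of its children.
LatePay's parents: Debt.
Ch(LatePay) = {Utilization}.
For each child, the remaining parents (spouses of LatePay):
  Utilization also has parents CreditScore, LoanAmt.
MB(LatePay) = {CreditScore, Debt, LoanAmt, Utilization}.
Comparing with the claimed set, LoanAmt is missing.

LoanAmt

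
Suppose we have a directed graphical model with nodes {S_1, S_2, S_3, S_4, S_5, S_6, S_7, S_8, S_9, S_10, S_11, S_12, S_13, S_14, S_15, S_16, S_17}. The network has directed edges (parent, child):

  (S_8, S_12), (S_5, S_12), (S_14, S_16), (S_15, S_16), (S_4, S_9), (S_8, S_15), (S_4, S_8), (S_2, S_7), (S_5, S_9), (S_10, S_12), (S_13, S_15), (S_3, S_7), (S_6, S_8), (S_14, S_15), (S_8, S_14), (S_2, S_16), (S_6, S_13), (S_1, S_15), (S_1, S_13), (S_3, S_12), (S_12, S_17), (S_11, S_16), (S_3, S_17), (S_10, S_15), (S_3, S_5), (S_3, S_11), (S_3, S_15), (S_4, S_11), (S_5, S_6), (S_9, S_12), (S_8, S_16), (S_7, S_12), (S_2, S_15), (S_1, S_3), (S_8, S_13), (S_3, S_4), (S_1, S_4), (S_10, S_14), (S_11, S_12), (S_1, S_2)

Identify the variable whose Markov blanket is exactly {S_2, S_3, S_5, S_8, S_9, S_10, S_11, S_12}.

S_7

The target node must have every member of {S_2, S_3, S_5, S_8, S_9, S_10, S_11, S_12} as a parent, child, or co-parent, and no others.
Parents of S_7: S_2, S_3; children: S_12; co-parents: S_3, S_5, S_8, S_9, S_10, S_11.
These exactly cover the given set, so the node is S_7.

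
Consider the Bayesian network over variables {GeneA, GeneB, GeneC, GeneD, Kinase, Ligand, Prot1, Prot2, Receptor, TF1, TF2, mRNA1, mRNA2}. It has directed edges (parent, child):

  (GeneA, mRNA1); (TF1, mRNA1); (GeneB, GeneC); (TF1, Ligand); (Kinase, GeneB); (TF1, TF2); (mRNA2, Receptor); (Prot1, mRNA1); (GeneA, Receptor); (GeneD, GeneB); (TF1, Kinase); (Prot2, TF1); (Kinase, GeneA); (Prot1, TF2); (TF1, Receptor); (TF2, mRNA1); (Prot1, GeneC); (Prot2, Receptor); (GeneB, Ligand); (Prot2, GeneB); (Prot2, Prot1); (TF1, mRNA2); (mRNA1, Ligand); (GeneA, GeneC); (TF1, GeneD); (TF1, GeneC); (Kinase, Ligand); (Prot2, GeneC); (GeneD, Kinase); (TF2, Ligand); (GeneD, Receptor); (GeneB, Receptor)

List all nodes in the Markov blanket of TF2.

Recall MB(v) = parents ∪ children ∪ spouses, where spouses are the other parents of v's children.
TF2's children: Ligand, mRNA1.
Pa(TF2) = {Prot1, TF1}.
For each child, the remaining parents (spouses of TF2):
  mRNA1's other parents are GeneA, Prot1, TF1.
  Ligand's other parents are GeneB, Kinase, TF1, mRNA1.
Taking the union gives {GeneA, GeneB, Kinase, Ligand, Prot1, TF1, mRNA1}.

{GeneA, GeneB, Kinase, Ligand, Prot1, TF1, mRNA1}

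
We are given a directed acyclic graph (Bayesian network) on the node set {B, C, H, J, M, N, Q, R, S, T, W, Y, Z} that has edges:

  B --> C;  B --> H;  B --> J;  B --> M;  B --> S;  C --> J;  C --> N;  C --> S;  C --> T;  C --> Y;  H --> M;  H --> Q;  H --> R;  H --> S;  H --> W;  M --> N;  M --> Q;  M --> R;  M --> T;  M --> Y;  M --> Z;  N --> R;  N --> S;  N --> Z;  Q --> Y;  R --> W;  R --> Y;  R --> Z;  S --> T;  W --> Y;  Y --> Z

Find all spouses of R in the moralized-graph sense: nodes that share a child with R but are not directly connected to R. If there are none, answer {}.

{C, Q}

Children of R: W, Y, Z.
  W: H
  Y: C, M, Q, W
  Z: M, N, Y
Excluding nodes already adjacent to R (H, M, N, W, Y, Z), the co-parent-only contribution is {C, Q}.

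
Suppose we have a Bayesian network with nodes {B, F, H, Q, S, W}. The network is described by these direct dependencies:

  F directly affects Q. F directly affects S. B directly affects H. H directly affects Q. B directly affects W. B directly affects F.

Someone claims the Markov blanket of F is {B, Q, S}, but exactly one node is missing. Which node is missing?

H

Recall MB(v) = parents ∪ children ∪ spouses, where spouses are the other parents of v's children.
F has parent B.
F's children: Q, S.
Other parents of F's children:
  parents(Q) \ {F} = {H}.
  S has no other parent.
MB(F) = {B, H, Q, S}.
Comparing with the claimed set, H is missing.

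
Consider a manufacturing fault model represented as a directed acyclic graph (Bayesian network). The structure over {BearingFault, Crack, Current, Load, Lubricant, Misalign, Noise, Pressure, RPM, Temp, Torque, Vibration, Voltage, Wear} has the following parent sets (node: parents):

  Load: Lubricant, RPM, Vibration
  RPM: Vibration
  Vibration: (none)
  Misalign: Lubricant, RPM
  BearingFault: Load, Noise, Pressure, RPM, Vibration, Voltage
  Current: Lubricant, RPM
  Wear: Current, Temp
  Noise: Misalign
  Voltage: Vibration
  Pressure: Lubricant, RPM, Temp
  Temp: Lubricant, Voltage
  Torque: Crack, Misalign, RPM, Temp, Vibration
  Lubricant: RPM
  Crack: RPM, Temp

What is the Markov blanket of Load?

A node's Markov blanket = Pa ∪ Ch ∪ (parents of Ch other than the node itself).
Children of Load: BearingFault.
Load's parents: Lubricant, RPM, Vibration.
Parents of each child, excluding Load:
  BearingFault also has parents Noise, Pressure, RPM, Vibration, Voltage.
MB(Load) = {BearingFault, Lubricant, Noise, Pressure, RPM, Vibration, Voltage}.

{BearingFault, Lubricant, Noise, Pressure, RPM, Vibration, Voltage}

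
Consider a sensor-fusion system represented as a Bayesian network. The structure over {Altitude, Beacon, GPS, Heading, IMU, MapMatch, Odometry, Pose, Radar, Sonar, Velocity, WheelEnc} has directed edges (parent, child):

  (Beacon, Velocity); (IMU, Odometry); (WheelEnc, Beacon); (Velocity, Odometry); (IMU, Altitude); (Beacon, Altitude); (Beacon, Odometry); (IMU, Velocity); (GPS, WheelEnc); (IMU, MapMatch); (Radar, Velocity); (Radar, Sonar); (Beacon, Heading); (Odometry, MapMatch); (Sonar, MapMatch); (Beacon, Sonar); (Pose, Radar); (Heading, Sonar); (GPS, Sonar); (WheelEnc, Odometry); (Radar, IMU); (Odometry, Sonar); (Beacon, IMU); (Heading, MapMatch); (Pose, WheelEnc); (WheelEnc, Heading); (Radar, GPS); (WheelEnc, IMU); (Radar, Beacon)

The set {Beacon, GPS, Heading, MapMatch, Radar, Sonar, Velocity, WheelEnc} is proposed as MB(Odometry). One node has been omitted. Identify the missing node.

IMU

Recall MB(v) = parents ∪ children ∪ spouses, where spouses are the other parents of v's children.
Odometry's parents: Beacon, IMU, Velocity, WheelEnc.
Odometry has children MapMatch, Sonar.
For each child, the remaining parents (spouses of Odometry):
  Sonar: Beacon, GPS, Heading, Radar
  MapMatch: Heading, IMU, Sonar
MB(Odometry) = {Beacon, GPS, Heading, IMU, MapMatch, Radar, Sonar, Velocity, WheelEnc}.
Comparing with the claimed set, IMU is missing.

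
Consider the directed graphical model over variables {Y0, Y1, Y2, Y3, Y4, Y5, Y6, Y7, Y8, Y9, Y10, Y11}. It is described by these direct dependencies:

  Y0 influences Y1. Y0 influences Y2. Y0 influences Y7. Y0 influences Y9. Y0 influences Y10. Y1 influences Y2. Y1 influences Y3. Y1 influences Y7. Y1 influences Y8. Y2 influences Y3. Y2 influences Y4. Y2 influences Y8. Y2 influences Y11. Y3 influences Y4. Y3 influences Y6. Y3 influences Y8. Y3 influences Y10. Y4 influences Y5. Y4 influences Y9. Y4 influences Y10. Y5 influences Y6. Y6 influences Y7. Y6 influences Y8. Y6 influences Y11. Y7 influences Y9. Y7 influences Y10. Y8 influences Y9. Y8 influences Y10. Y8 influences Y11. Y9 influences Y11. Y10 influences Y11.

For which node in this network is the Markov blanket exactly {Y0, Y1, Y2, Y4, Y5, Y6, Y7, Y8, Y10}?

The target node must have every member of {Y0, Y1, Y2, Y4, Y5, Y6, Y7, Y8, Y10} as a parent, child, or co-parent, and no others.
Parents of Y3: Y1, Y2; children: Y4, Y6, Y8, Y10; co-parents: Y0, Y1, Y2, Y4, Y5, Y6, Y7, Y8.
These exactly cover the given set, so the node is Y3.

Y3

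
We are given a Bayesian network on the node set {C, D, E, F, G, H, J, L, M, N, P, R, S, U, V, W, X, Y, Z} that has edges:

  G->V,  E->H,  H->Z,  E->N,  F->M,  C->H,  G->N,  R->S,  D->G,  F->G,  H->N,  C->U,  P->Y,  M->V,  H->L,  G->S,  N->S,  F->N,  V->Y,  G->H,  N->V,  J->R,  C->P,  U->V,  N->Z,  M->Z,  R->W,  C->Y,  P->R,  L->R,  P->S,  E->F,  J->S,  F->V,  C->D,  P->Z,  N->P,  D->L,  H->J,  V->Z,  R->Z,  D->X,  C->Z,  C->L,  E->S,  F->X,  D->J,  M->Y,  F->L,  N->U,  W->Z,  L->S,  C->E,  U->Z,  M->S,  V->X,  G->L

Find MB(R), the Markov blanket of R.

{C, E, G, H, J, L, M, N, P, S, U, V, W, Z}

Recall MB(v) = parents ∪ children ∪ spouses, where spouses are the other parents of v's children.
Parents of R: J, L, P.
Ch(R) = {S, W, Z}.
Parents of each child, excluding R:
  S: E, G, J, L, M, N, P
  W: —
  Z: C, H, M, N, P, U, V, W
Taking the union gives {C, E, G, H, J, L, M, N, P, S, U, V, W, Z}.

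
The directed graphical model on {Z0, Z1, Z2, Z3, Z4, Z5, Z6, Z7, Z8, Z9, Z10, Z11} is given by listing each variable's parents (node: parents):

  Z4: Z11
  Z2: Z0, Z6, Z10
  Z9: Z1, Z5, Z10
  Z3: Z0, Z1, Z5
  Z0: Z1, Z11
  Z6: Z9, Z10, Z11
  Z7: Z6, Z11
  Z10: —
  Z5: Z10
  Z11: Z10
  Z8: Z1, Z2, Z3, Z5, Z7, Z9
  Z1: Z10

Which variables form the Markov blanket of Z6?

{Z0, Z2, Z7, Z9, Z10, Z11}

The Markov blanket of a node is its parents, its children, and the other parents of its children.
Z6 has parents Z9, Z10, Z11.
Z6's children: Z2, Z7.
Other parents of Z6's children:
  parents(Z2) \ {Z6} = {Z0, Z10}.
  parents(Z7) \ {Z6} = {Z11}.
Union: {Z9, Z10, Z11} ∪ {Z2, Z7} ∪ {Z0, Z10, Z11} = {Z0, Z2, Z7, Z9, Z10, Z11}.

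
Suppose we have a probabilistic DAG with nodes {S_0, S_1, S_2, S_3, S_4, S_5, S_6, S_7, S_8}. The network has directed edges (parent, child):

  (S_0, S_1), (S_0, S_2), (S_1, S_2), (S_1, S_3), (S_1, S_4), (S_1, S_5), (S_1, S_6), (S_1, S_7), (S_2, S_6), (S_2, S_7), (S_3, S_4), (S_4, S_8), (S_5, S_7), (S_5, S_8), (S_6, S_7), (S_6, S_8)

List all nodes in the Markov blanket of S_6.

{S_1, S_2, S_4, S_5, S_7, S_8}

S_6 has parents S_1, S_2.
Children of S_6: S_7, S_8.
Parents of each child, excluding S_6:
  S_7: S_1, S_2, S_5
  S_8: S_4, S_5
Union: {S_1, S_2} ∪ {S_7, S_8} ∪ {S_1, S_2, S_4, S_5} = {S_1, S_2, S_4, S_5, S_7, S_8}.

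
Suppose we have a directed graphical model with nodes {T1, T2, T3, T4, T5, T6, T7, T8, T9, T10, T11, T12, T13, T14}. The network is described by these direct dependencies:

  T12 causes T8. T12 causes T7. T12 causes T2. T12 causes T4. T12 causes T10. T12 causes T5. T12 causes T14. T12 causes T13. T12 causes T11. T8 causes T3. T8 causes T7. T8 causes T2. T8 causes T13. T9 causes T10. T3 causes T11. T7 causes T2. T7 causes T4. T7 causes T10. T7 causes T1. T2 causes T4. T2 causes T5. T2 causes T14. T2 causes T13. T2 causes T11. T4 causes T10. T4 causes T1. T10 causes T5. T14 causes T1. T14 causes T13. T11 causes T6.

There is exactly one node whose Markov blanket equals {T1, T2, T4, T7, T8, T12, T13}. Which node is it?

The target node must have every member of {T1, T2, T4, T7, T8, T12, T13} as a parent, child, or co-parent, and no others.
Parents of T14: T2, T12; children: T1, T13; co-parents: T2, T4, T7, T8, T12.
These exactly cover the given set, so the node is T14.

T14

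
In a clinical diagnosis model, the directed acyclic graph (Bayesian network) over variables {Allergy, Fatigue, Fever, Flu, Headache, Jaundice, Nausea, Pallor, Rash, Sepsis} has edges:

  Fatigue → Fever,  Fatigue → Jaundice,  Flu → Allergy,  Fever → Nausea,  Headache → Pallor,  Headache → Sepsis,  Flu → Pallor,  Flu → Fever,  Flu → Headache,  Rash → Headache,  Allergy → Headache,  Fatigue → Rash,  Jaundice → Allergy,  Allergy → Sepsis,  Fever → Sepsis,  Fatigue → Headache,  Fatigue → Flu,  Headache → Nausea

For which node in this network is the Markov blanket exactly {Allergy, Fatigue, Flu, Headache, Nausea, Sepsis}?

The target node must have every member of {Allergy, Fatigue, Flu, Headache, Nausea, Sepsis} as a parent, child, or co-parent, and no others.
Parents of Fever: Fatigue, Flu; children: Nausea, Sepsis; co-parents: Allergy, Headache.
These exactly cover the given set, so the node is Fever.

Fever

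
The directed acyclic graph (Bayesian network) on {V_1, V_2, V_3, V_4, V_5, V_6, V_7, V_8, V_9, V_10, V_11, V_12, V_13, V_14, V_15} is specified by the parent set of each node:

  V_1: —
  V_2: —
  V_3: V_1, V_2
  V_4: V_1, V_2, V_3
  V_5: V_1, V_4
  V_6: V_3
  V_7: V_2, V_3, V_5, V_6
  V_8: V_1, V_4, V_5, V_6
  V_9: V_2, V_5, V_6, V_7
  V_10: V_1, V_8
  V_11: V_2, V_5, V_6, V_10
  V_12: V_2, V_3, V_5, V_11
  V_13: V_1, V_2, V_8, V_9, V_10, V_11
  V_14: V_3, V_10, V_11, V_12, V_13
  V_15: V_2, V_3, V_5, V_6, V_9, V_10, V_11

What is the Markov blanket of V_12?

By definition, MB(V_12) is built from V_12's parents, V_12's children, and the co-parents of V_12.
Ch(V_12) = {V_14}.
Parents of V_12: V_2, V_3, V_5, V_11.
Parents of each child, excluding V_12:
  V_14: V_3, V_10, V_11, V_13
So the Markov blanket of V_12 is {V_2, V_3, V_5, V_10, V_11, V_13, V_14}.

{V_2, V_3, V_5, V_10, V_11, V_13, V_14}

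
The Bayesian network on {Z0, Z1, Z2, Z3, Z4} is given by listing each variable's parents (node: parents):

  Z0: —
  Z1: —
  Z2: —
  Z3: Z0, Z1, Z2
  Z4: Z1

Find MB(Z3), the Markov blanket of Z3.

{Z0, Z1, Z2}

Z3's parents: Z0, Z1, Z2.
Children of Z3: none.
With no children, Z3 has no spouses; the co-parent set is empty.
Union: {Z0, Z1, Z2} ∪ {} ∪ {} = {Z0, Z1, Z2}.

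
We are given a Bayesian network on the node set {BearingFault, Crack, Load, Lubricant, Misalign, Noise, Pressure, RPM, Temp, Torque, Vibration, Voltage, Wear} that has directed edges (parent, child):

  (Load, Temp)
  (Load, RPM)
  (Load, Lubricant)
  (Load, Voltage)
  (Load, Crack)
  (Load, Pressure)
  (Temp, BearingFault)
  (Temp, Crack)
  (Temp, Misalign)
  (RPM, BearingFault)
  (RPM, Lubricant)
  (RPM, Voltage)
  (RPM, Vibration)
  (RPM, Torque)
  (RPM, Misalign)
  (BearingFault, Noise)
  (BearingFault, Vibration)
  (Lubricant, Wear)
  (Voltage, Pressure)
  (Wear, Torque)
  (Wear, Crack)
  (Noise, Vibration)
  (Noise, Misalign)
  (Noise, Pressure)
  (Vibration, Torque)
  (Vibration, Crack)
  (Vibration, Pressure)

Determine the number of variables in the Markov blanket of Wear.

7

By definition, MB(Wear) is built from Wear's parents, Wear's children, and the co-parents of Wear.
Wear has parent Lubricant.
Children of Wear: Crack, Torque.
Other parents of Wear's children:
  parents(Torque) \ {Wear} = {RPM, Vibration}.
  parents(Crack) \ {Wear} = {Load, Temp, Vibration}.
MB(Wear) = {Crack, Load, Lubricant, RPM, Temp, Torque, Vibration}, which has 7 nodes.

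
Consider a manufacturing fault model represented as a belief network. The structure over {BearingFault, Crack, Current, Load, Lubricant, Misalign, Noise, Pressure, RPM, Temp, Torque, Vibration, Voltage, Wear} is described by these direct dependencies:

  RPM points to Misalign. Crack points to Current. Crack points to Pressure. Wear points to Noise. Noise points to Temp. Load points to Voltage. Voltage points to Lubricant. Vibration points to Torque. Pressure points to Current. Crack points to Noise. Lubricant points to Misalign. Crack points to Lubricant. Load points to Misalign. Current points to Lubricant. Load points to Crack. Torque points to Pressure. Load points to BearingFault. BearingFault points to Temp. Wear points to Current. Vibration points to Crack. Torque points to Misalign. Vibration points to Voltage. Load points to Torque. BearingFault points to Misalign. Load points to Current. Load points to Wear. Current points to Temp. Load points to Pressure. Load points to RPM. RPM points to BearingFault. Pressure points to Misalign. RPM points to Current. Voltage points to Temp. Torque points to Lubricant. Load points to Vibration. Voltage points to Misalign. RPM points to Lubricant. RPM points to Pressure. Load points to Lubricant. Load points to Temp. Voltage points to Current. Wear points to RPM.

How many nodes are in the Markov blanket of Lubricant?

9

Lubricant has child Misalign.
Lubricant has parents Crack, Current, Load, RPM, Torque, Voltage.
For each child, the remaining parents (spouses of Lubricant):
  Misalign also has parents BearingFault, Load, Pressure, RPM, Torque, Voltage.
MB(Lubricant) = {BearingFault, Crack, Current, Load, Misalign, Pressure, RPM, Torque, Voltage}, which has 9 nodes.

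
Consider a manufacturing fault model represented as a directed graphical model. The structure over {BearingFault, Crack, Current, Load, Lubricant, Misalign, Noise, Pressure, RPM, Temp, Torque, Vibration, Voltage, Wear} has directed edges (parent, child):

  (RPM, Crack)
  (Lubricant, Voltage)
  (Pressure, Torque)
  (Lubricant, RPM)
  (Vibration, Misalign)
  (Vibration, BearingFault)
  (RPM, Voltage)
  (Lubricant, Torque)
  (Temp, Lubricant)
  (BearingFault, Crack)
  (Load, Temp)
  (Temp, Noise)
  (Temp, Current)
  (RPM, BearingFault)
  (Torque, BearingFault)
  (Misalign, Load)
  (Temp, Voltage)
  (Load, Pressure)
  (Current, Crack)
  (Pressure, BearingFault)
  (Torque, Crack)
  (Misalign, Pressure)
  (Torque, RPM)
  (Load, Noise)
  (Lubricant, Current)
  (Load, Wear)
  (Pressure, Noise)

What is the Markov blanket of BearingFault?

{Crack, Current, Pressure, RPM, Torque, Vibration}

BearingFault's parents: Pressure, RPM, Torque, Vibration.
BearingFault's children: Crack.
Other parents of BearingFault's children:
  Crack also has parents Current, RPM, Torque.
MB(BearingFault) = {Crack, Current, Pressure, RPM, Torque, Vibration}.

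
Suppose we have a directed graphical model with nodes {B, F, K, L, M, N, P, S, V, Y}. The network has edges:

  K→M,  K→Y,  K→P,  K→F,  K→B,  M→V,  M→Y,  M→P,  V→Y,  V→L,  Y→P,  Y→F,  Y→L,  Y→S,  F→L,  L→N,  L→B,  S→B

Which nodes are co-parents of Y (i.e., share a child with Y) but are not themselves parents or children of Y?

Children of Y: F, L, P, S.
  parents(P) \ {Y} = {K, M}.
  F also has parent K.
  L also has parents F, V.
  S: no additional parents.
Excluding nodes already adjacent to Y (F, K, L, M, P, S, V), the co-parent-only contribution is {}.

{}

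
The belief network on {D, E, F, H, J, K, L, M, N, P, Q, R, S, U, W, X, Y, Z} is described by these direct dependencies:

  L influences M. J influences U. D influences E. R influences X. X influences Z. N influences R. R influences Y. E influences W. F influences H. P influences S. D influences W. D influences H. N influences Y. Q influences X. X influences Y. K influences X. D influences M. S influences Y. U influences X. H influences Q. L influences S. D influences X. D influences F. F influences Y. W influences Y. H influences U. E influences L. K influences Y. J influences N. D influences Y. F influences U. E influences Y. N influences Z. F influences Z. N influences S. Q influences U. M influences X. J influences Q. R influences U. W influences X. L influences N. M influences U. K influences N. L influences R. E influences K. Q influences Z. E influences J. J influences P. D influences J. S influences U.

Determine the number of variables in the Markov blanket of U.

11

Recall MB(v) = parents ∪ children ∪ spouses, where spouses are the other parents of v's children.
U has parents F, H, J, M, Q, R, S.
Children of U: X.
For each child, the remaining parents (spouses of U):
  X's other parents are D, K, M, Q, R, W.
MB(U) = {D, F, H, J, K, M, Q, R, S, W, X}, which has 11 nodes.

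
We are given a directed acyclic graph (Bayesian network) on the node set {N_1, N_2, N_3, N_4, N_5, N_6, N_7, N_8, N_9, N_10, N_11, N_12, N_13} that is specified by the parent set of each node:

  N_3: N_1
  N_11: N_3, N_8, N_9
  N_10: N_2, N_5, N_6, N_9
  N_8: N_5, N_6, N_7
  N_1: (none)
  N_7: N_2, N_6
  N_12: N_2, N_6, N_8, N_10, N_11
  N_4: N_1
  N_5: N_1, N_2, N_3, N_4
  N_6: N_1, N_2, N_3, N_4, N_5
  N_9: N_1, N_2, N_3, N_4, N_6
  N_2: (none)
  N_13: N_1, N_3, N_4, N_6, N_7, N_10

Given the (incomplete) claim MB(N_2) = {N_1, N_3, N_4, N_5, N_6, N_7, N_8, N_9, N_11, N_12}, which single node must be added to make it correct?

Parents of N_2: none.
N_2 has children N_5, N_6, N_7, N_9, N_10, N_12.
Parents of each child, excluding N_2:
  N_5 also has parents N_1, N_3, N_4.
  parents(N_6) \ {N_2} = {N_1, N_3, N_4, N_5}.
  N_7 also has parent N_6.
  N_9's other parents are N_1, N_3, N_4, N_6.
  parents(N_10) \ {N_2} = {N_5, N_6, N_9}.
  N_12's other parents are N_6, N_8, N_10, N_11.
MB(N_2) = {N_1, N_3, N_4, N_5, N_6, N_7, N_8, N_9, N_10, N_11, N_12}.
Comparing with the claimed set, N_10 is missing.

N_10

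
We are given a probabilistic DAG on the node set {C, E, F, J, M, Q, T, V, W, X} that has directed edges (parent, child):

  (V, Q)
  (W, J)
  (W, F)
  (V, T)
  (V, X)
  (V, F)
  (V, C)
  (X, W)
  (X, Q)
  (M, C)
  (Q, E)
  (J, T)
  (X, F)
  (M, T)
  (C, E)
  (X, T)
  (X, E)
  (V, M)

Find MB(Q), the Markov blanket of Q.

{C, E, V, X}

The Markov blanket of a node is its parents, its children, and the other parents of its children.
Parents of Q: V, X.
Q's children: E.
Parents of each child, excluding Q:
  E's other parents are C, X.
So the Markov blanket of Q is {C, E, V, X}.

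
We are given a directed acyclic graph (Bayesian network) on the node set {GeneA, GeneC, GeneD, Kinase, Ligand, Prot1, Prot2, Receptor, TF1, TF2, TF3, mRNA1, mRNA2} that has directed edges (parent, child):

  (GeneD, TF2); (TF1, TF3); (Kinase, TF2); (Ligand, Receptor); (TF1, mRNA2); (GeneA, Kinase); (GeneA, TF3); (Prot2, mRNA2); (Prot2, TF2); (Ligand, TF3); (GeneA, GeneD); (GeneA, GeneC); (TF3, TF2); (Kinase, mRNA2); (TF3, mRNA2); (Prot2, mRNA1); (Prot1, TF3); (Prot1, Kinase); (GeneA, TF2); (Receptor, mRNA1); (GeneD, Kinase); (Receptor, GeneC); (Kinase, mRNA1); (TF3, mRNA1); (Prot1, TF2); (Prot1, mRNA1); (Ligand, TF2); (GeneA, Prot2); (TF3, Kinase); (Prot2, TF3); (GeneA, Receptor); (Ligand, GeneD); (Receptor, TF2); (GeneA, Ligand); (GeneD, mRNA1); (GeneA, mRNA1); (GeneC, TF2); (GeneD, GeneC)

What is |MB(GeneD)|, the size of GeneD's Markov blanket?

GeneD has parents GeneA, Ligand.
Children of GeneD: GeneC, Kinase, TF2, mRNA1.
Other parents of GeneD's children:
  GeneC also has parents GeneA, Receptor.
  Kinase also has parents GeneA, Prot1, TF3.
  parents(TF2) \ {GeneD} = {GeneA, GeneC, Kinase, Ligand, Prot1, Prot2, Receptor, TF3}.
  mRNA1 also has parents GeneA, Kinase, Prot1, Prot2, Receptor, TF3.
MB(GeneD) = {GeneA, GeneC, Kinase, Ligand, Prot1, Prot2, Receptor, TF2, TF3, mRNA1}, which has 10 nodes.

10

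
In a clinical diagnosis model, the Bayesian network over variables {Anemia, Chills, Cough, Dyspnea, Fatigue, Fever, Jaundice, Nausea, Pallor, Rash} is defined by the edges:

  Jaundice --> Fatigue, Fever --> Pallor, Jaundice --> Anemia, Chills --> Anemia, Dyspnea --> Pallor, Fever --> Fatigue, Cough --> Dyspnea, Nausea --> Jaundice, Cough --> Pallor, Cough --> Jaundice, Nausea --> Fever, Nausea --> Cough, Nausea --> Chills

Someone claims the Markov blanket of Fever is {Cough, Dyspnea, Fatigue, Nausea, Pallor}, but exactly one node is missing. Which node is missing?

Fever's parents: Nausea.
Children of Fever: Fatigue, Pallor.
For each child, the remaining parents (spouses of Fever):
  Fatigue's other parent is Jaundice.
  Pallor's other parents are Cough, Dyspnea.
MB(Fever) = {Cough, Dyspnea, Fatigue, Jaundice, Nausea, Pallor}.
Comparing with the claimed set, Jaundice is missing.

Jaundice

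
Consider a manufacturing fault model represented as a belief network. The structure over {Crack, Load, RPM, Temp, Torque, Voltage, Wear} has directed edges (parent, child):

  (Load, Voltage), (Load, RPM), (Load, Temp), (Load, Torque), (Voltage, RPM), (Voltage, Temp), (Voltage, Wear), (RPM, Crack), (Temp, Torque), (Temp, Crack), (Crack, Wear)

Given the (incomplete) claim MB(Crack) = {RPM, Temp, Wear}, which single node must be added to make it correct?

Voltage

Crack has parents RPM, Temp.
Ch(Crack) = {Wear}.
For each child, the remaining parents (spouses of Crack):
  Wear: Voltage
MB(Crack) = {RPM, Temp, Voltage, Wear}.
Comparing with the claimed set, Voltage is missing.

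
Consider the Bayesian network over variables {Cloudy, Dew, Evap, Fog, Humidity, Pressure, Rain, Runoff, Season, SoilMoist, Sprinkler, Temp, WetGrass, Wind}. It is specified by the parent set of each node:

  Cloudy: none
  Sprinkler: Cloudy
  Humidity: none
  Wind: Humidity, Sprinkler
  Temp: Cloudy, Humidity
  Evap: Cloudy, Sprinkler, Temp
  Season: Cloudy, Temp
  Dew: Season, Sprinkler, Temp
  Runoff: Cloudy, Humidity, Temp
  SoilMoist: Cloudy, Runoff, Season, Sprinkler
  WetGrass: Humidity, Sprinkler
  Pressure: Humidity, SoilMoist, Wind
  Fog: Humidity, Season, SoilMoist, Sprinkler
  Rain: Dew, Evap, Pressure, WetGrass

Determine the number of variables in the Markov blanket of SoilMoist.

SoilMoist has parents Cloudy, Runoff, Season, Sprinkler.
Children of SoilMoist: Fog, Pressure.
Co-parents of SoilMoist (other parents of its children):
  Pressure's other parents are Humidity, Wind.
  parents(Fog) \ {SoilMoist} = {Humidity, Season, Sprinkler}.
MB(SoilMoist) = {Cloudy, Fog, Humidity, Pressure, Runoff, Season, Sprinkler, Wind}, which has 8 nodes.

8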